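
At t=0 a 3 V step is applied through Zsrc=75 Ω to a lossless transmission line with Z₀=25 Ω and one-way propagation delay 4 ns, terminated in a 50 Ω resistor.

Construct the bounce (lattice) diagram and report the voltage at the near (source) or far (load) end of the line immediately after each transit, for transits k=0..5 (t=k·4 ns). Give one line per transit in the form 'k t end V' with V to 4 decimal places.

0 0 source 0.7500
1 4 load 1.0000
2 8 source 1.1250
3 12 load 1.1667
4 16 source 1.1875
5 20 load 1.1944

Γ_L=0.333333, Γ_S=0.500000; launch V₁=3·25/100=0.750000
k=0 src: V=0.7500
k=1 load: inc=0.750000, refl=0.750000·0.333333=0.2500; V=0.000000+0.750000+0.250000=1.0000
k=2 src: inc=0.250000, refl=0.250000·0.500000=0.1250; V=0.750000+0.250000+0.125000=1.1250
k=3 load: inc=0.125000, refl=0.125000·0.333333=0.0417; V=1.000000+0.125000+0.041667=1.1667
k=4 src: inc=0.041667, refl=0.041667·0.500000=0.0208; V=1.125000+0.041667+0.020833=1.1875
k=5 load: inc=0.020833, refl=0.020833·0.333333=0.0069; V=1.166667+0.020833+0.006944=1.1944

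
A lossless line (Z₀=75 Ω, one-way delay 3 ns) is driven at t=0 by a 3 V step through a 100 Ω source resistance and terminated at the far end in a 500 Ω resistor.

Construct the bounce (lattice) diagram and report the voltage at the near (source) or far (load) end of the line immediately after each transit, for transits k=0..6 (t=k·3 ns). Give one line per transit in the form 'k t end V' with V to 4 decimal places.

0 0 source 1.2857
1 3 load 2.2360
2 6 source 2.3718
3 9 load 2.4721
4 12 source 2.4865
5 15 load 2.4971
6 18 source 2.4986

Γ_L=0.739130, Γ_S=0.142857; launch V₁=3·75/175=1.285714
k=0 src: V=1.2857
k=1 load: inc=1.285714, refl=1.285714·0.739130=0.9503; V=0.000000+1.285714+0.950311=2.2360
k=2 src: inc=0.950311, refl=0.950311·0.142857=0.1358; V=1.285714+0.950311+0.135759=2.3718
k=3 load: inc=0.135759, refl=0.135759·0.739130=0.1003; V=2.236025+0.135759+0.100343=2.4721
k=4 src: inc=0.100343, refl=0.100343·0.142857=0.0143; V=2.371783+0.100343+0.014335=2.4865
k=5 load: inc=0.014335, refl=0.014335·0.739130=0.0106; V=2.472127+0.014335+0.010595=2.4971
k=6 src: inc=0.010595, refl=0.010595·0.142857=0.0015; V=2.486462+0.010595+0.001514=2.4986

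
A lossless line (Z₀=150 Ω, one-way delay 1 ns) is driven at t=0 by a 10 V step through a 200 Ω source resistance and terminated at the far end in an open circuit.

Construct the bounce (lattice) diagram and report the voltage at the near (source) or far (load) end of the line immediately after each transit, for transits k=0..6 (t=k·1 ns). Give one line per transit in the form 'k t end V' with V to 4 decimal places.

0 0 source 4.2857
1 1 load 8.5714
2 2 source 9.1837
3 3 load 9.7959
4 4 source 9.8834
5 5 load 9.9708
6 6 source 9.9833

Γ_L=1.000000, Γ_S=0.142857; launch V₁=10·150/350=4.285714
k=0 src: V=4.2857
k=1 load: inc=4.285714, refl=4.285714·1.000000=4.2857; V=0.000000+4.285714+4.285714=8.5714
k=2 src: inc=4.285714, refl=4.285714·0.142857=0.6122; V=4.285714+4.285714+0.612245=9.1837
k=3 load: inc=0.612245, refl=0.612245·1.000000=0.6122; V=8.571429+0.612245+0.612245=9.7959
k=4 src: inc=0.612245, refl=0.612245·0.142857=0.0875; V=9.183673+0.612245+0.087464=9.8834
k=5 load: inc=0.087464, refl=0.087464·1.000000=0.0875; V=9.795918+0.087464+0.087464=9.9708
k=6 src: inc=0.087464, refl=0.087464·0.142857=0.0125; V=9.883382+0.087464+0.012495=9.9833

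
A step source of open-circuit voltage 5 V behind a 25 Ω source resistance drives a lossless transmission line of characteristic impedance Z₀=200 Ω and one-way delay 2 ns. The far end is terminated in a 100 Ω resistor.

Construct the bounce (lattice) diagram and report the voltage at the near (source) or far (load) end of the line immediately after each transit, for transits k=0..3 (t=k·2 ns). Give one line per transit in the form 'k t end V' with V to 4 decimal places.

0 0 source 4.4444
1 2 load 2.9630
2 4 source 4.1152
3 6 load 3.7311

Γ_L=-0.333333, Γ_S=-0.777778; launch V₁=5·200/225=4.444444
k=0 src: V=4.4444
k=1 load: inc=4.444444, refl=4.444444·-0.333333=-1.4815; V=0.000000+4.444444+-1.481481=2.9630
k=2 src: inc=-1.481481, refl=-1.481481·-0.777778=1.1523; V=4.444444+-1.481481+1.152263=4.1152
k=3 load: inc=1.152263, refl=1.152263·-0.333333=-0.3841; V=2.962963+1.152263+-0.384088=3.7311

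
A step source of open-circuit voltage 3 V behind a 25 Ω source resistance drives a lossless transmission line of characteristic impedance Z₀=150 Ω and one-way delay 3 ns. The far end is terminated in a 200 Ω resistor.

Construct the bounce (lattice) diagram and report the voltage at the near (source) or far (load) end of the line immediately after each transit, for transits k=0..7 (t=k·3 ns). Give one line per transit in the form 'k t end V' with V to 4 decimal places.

0 0 source 2.5714
1 3 load 2.9388
2 6 source 2.6764
3 9 load 2.6389
4 12 source 2.6657
5 15 load 2.6695
6 18 source 2.6668
7 21 load 2.6664

Γ_L=0.142857, Γ_S=-0.714286; launch V₁=3·150/175=2.571429
k=0 src: V=2.5714
k=1 load: inc=2.571429, refl=2.571429·0.142857=0.3673; V=0.000000+2.571429+0.367347=2.9388
k=2 src: inc=0.367347, refl=0.367347·-0.714286=-0.2624; V=2.571429+0.367347+-0.262391=2.6764
k=3 load: inc=-0.262391, refl=-0.262391·0.142857=-0.0375; V=2.938776+-0.262391+-0.037484=2.6389
k=4 src: inc=-0.037484, refl=-0.037484·-0.714286=0.0268; V=2.676385+-0.037484+0.026775=2.6657
k=5 load: inc=0.026775, refl=0.026775·0.142857=0.0038; V=2.638900+0.026775+0.003825=2.6695
k=6 src: inc=0.003825, refl=0.003825·-0.714286=-0.0027; V=2.665675+0.003825+-0.002732=2.6668
k=7 load: inc=-0.002732, refl=-0.002732·0.142857=-0.0004; V=2.669500+-0.002732+-0.000390=2.6664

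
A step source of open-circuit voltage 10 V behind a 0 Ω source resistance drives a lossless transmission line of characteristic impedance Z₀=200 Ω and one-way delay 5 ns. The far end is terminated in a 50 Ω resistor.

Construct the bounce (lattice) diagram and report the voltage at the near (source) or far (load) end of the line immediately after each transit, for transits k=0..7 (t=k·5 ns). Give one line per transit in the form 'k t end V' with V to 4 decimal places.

Γ_L=-0.600000, Γ_S=-1.000000; launch V₁=10·200/200=10.000000
k=0 src: V=10.0000
k=1 load: inc=10.000000, refl=10.000000·-0.600000=-6.0000; V=0.000000+10.000000+-6.000000=4.0000
k=2 src: inc=-6.000000, refl=-6.000000·-1.000000=6.0000; V=10.000000+-6.000000+6.000000=10.0000
k=3 load: inc=6.000000, refl=6.000000·-0.600000=-3.6000; V=4.000000+6.000000+-3.600000=6.4000
k=4 src: inc=-3.600000, refl=-3.600000·-1.000000=3.6000; V=10.000000+-3.600000+3.600000=10.0000
k=5 load: inc=3.600000, refl=3.600000·-0.600000=-2.1600; V=6.400000+3.600000+-2.160000=7.8400
k=6 src: inc=-2.160000, refl=-2.160000·-1.000000=2.1600; V=10.000000+-2.160000+2.160000=10.0000
k=7 load: inc=2.160000, refl=2.160000·-0.600000=-1.2960; V=7.840000+2.160000+-1.296000=8.7040

0 0 source 10.0000
1 5 load 4.0000
2 10 source 10.0000
3 15 load 6.4000
4 20 source 10.0000
5 25 load 7.8400
6 30 source 10.0000
7 35 load 8.7040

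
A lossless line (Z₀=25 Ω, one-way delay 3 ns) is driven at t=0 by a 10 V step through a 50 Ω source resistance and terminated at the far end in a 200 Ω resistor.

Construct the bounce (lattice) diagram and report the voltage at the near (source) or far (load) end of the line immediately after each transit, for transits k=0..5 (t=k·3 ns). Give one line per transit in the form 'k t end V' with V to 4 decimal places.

0 0 source 3.3333
1 3 load 5.9259
2 6 source 6.7901
3 9 load 7.4623
4 12 source 7.6863
5 15 load 7.8606

Γ_L=0.777778, Γ_S=0.333333; launch V₁=10·25/75=3.333333
k=0 src: V=3.3333
k=1 load: inc=3.333333, refl=3.333333·0.777778=2.5926; V=0.000000+3.333333+2.592593=5.9259
k=2 src: inc=2.592593, refl=2.592593·0.333333=0.8642; V=3.333333+2.592593+0.864198=6.7901
k=3 load: inc=0.864198, refl=0.864198·0.777778=0.6722; V=5.925926+0.864198+0.672154=7.4623
k=4 src: inc=0.672154, refl=0.672154·0.333333=0.2241; V=6.790123+0.672154+0.224051=7.6863
k=5 load: inc=0.224051, refl=0.224051·0.777778=0.1743; V=7.462277+0.224051+0.174262=7.8606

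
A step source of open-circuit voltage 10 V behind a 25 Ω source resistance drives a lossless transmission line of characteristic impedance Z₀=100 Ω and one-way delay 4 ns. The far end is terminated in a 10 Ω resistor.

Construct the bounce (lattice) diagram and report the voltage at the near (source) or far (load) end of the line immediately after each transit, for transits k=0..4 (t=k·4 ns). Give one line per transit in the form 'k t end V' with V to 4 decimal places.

Γ_L=-0.818182, Γ_S=-0.600000; launch V₁=10·100/125=8.000000
k=0 src: V=8.0000
k=1 load: inc=8.000000, refl=8.000000·-0.818182=-6.5455; V=0.000000+8.000000+-6.545455=1.4545
k=2 src: inc=-6.545455, refl=-6.545455·-0.600000=3.9273; V=8.000000+-6.545455+3.927273=5.3818
k=3 load: inc=3.927273, refl=3.927273·-0.818182=-3.2132; V=1.454545+3.927273+-3.213223=2.1686
k=4 src: inc=-3.213223, refl=-3.213223·-0.600000=1.9279; V=5.381818+-3.213223+1.927934=4.0965

0 0 source 8.0000
1 4 load 1.4545
2 8 source 5.3818
3 12 load 2.1686
4 16 source 4.0965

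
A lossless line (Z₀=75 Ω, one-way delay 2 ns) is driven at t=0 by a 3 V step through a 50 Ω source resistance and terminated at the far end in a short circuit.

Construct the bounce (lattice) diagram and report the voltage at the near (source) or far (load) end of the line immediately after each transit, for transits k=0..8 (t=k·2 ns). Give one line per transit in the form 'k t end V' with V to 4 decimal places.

0 0 source 1.8000
1 2 load 0.0000
2 4 source 0.3600
3 6 load 0.0000
4 8 source 0.0720
5 10 load 0.0000
6 12 source 0.0144
7 14 load 0.0000
8 16 source 0.0029

Γ_L=-1.000000, Γ_S=-0.200000; launch V₁=3·75/125=1.800000
k=0 src: V=1.8000
k=1 load: inc=1.800000, refl=1.800000·-1.000000=-1.8000; V=0.000000+1.800000+-1.800000=0.0000
k=2 src: inc=-1.800000, refl=-1.800000·-0.200000=0.3600; V=1.800000+-1.800000+0.360000=0.3600
k=3 load: inc=0.360000, refl=0.360000·-1.000000=-0.3600; V=0.000000+0.360000+-0.360000=0.0000
k=4 src: inc=-0.360000, refl=-0.360000·-0.200000=0.0720; V=0.360000+-0.360000+0.072000=0.0720
k=5 load: inc=0.072000, refl=0.072000·-1.000000=-0.0720; V=0.000000+0.072000+-0.072000=0.0000
k=6 src: inc=-0.072000, refl=-0.072000·-0.200000=0.0144; V=0.072000+-0.072000+0.014400=0.0144
k=7 load: inc=0.014400, refl=0.014400·-1.000000=-0.0144; V=0.000000+0.014400+-0.014400=0.0000
k=8 src: inc=-0.014400, refl=-0.014400·-0.200000=0.0029; V=0.014400+-0.014400+0.002880=0.0029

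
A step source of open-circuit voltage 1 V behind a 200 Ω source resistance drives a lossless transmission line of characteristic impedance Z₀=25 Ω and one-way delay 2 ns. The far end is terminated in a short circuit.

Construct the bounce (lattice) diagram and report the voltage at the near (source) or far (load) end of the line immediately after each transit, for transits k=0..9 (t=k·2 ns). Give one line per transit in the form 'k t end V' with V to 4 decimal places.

Γ_L=-1.000000, Γ_S=0.777778; launch V₁=1·25/225=0.111111
k=0 src: V=0.1111
k=1 load: inc=0.111111, refl=0.111111·-1.000000=-0.1111; V=0.000000+0.111111+-0.111111=0.0000
k=2 src: inc=-0.111111, refl=-0.111111·0.777778=-0.0864; V=0.111111+-0.111111+-0.086420=-0.0864
k=3 load: inc=-0.086420, refl=-0.086420·-1.000000=0.0864; V=0.000000+-0.086420+0.086420=0.0000
k=4 src: inc=0.086420, refl=0.086420·0.777778=0.0672; V=-0.086420+0.086420+0.067215=0.0672
k=5 load: inc=0.067215, refl=0.067215·-1.000000=-0.0672; V=0.000000+0.067215+-0.067215=0.0000
k=6 src: inc=-0.067215, refl=-0.067215·0.777778=-0.0523; V=0.067215+-0.067215+-0.052279=-0.0523
k=7 load: inc=-0.052279, refl=-0.052279·-1.000000=0.0523; V=0.000000+-0.052279+0.052279=0.0000
k=8 src: inc=0.052279, refl=0.052279·0.777778=0.0407; V=-0.052279+0.052279+0.040661=0.0407
k=9 load: inc=0.040661, refl=0.040661·-1.000000=-0.0407; V=0.000000+0.040661+-0.040661=0.0000

0 0 source 0.1111
1 2 load 0.0000
2 4 source -0.0864
3 6 load 0.0000
4 8 source 0.0672
5 10 load 0.0000
6 12 source -0.0523
7 14 load 0.0000
8 16 source 0.0407
9 18 load 0.0000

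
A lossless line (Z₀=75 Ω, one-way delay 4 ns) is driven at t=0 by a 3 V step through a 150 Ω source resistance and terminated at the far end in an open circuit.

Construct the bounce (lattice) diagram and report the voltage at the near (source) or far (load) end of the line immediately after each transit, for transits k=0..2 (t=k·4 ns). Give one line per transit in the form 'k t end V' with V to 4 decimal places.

0 0 source 1.0000
1 4 load 2.0000
2 8 source 2.3333

Γ_L=1.000000, Γ_S=0.333333; launch V₁=3·75/225=1.000000
k=0 src: V=1.0000
k=1 load: inc=1.000000, refl=1.000000·1.000000=1.0000; V=0.000000+1.000000+1.000000=2.0000
k=2 src: inc=1.000000, refl=1.000000·0.333333=0.3333; V=1.000000+1.000000+0.333333=2.3333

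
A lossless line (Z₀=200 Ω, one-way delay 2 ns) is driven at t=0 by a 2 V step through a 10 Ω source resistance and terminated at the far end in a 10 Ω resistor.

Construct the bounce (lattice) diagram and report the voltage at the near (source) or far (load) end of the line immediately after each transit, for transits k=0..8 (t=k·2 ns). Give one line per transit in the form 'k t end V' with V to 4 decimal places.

0 0 source 1.9048
1 2 load 0.1814
2 4 source 1.7406
3 6 load 0.3299
4 8 source 1.6063
5 10 load 0.4515
6 12 source 1.4963
7 14 load 0.5510
8 16 source 1.4063

Γ_L=-0.904762, Γ_S=-0.904762; launch V₁=2·200/210=1.904762
k=0 src: V=1.9048
k=1 load: inc=1.904762, refl=1.904762·-0.904762=-1.7234; V=0.000000+1.904762+-1.723356=0.1814
k=2 src: inc=-1.723356, refl=-1.723356·-0.904762=1.5592; V=1.904762+-1.723356+1.559227=1.7406
k=3 load: inc=1.559227, refl=1.559227·-0.904762=-1.4107; V=0.181406+1.559227+-1.410729=0.3299
k=4 src: inc=-1.410729, refl=-1.410729·-0.904762=1.2764; V=1.740633+-1.410729+1.276374=1.6063
k=5 load: inc=1.276374, refl=1.276374·-0.904762=-1.1548; V=0.329904+1.276374+-1.154814=0.4515
k=6 src: inc=-1.154814, refl=-1.154814·-0.904762=1.0448; V=1.606278+-1.154814+1.044832=1.4963
k=7 load: inc=1.044832, refl=1.044832·-0.904762=-0.9453; V=0.451463+1.044832+-0.945324=0.5510
k=8 src: inc=-0.945324, refl=-0.945324·-0.904762=0.8553; V=1.496295+-0.945324+0.855293=1.4063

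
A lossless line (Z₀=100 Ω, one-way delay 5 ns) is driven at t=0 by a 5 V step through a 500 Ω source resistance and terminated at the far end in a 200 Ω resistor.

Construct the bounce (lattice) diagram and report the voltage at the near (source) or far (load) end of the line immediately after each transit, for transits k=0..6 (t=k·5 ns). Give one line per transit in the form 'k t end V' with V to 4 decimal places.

0 0 source 0.8333
1 5 load 1.1111
2 10 source 1.2963
3 15 load 1.3580
4 20 source 1.3992
5 25 load 1.4129
6 30 source 1.4220

Γ_L=0.333333, Γ_S=0.666667; launch V₁=5·100/600=0.833333
k=0 src: V=0.8333
k=1 load: inc=0.833333, refl=0.833333·0.333333=0.2778; V=0.000000+0.833333+0.277778=1.1111
k=2 src: inc=0.277778, refl=0.277778·0.666667=0.1852; V=0.833333+0.277778+0.185185=1.2963
k=3 load: inc=0.185185, refl=0.185185·0.333333=0.0617; V=1.111111+0.185185+0.061728=1.3580
k=4 src: inc=0.061728, refl=0.061728·0.666667=0.0412; V=1.296296+0.061728+0.041152=1.3992
k=5 load: inc=0.041152, refl=0.041152·0.333333=0.0137; V=1.358025+0.041152+0.013717=1.4129
k=6 src: inc=0.013717, refl=0.013717·0.666667=0.0091; V=1.399177+0.013717+0.009145=1.4220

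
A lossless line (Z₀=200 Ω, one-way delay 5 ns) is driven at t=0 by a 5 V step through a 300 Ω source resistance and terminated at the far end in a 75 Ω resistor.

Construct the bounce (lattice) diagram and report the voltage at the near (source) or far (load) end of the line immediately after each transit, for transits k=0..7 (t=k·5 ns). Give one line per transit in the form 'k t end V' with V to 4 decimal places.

Γ_L=-0.454545, Γ_S=0.200000; launch V₁=5·200/500=2.000000
k=0 src: V=2.0000
k=1 load: inc=2.000000, refl=2.000000·-0.454545=-0.9091; V=0.000000+2.000000+-0.909091=1.0909
k=2 src: inc=-0.909091, refl=-0.909091·0.200000=-0.1818; V=2.000000+-0.909091+-0.181818=0.9091
k=3 load: inc=-0.181818, refl=-0.181818·-0.454545=0.0826; V=1.090909+-0.181818+0.082645=0.9917
k=4 src: inc=0.082645, refl=0.082645·0.200000=0.0165; V=0.909091+0.082645+0.016529=1.0083
k=5 load: inc=0.016529, refl=0.016529·-0.454545=-0.0075; V=0.991736+0.016529+-0.007513=1.0008
k=6 src: inc=-0.007513, refl=-0.007513·0.200000=-0.0015; V=1.008264+-0.007513+-0.001503=0.9992
k=7 load: inc=-0.001503, refl=-0.001503·-0.454545=0.0007; V=1.000751+-0.001503+0.000683=0.9999

0 0 source 2.0000
1 5 load 1.0909
2 10 source 0.9091
3 15 load 0.9917
4 20 source 1.0083
5 25 load 1.0008
6 30 source 0.9992
7 35 load 0.9999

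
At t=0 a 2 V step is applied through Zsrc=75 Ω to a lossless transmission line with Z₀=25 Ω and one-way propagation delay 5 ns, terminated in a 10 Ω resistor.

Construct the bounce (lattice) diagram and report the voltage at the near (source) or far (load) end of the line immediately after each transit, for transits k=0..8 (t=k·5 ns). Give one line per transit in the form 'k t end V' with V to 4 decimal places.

Γ_L=-0.428571, Γ_S=0.500000; launch V₁=2·25/100=0.500000
k=0 src: V=0.5000
k=1 load: inc=0.500000, refl=0.500000·-0.428571=-0.2143; V=0.000000+0.500000+-0.214286=0.2857
k=2 src: inc=-0.214286, refl=-0.214286·0.500000=-0.1071; V=0.500000+-0.214286+-0.107143=0.1786
k=3 load: inc=-0.107143, refl=-0.107143·-0.428571=0.0459; V=0.285714+-0.107143+0.045918=0.2245
k=4 src: inc=0.045918, refl=0.045918·0.500000=0.0230; V=0.178571+0.045918+0.022959=0.2474
k=5 load: inc=0.022959, refl=0.022959·-0.428571=-0.0098; V=0.224490+0.022959+-0.009840=0.2376
k=6 src: inc=-0.009840, refl=-0.009840·0.500000=-0.0049; V=0.247449+-0.009840+-0.004920=0.2327
k=7 load: inc=-0.004920, refl=-0.004920·-0.428571=0.0021; V=0.237609+-0.004920+0.002108=0.2348
k=8 src: inc=0.002108, refl=0.002108·0.500000=0.0011; V=0.232690+0.002108+0.001054=0.2359

0 0 source 0.5000
1 5 load 0.2857
2 10 source 0.1786
3 15 load 0.2245
4 20 source 0.2474
5 25 load 0.2376
6 30 source 0.2327
7 35 load 0.2348
8 40 source 0.2359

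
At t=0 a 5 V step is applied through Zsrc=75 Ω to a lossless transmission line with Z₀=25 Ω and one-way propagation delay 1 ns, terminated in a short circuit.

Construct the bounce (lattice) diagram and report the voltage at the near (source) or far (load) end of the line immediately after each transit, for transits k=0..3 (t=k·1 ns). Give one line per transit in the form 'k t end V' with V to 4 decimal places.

0 0 source 1.2500
1 1 load 0.0000
2 2 source -0.6250
3 3 load 0.0000

Γ_L=-1.000000, Γ_S=0.500000; launch V₁=5·25/100=1.250000
k=0 src: V=1.2500
k=1 load: inc=1.250000, refl=1.250000·-1.000000=-1.2500; V=0.000000+1.250000+-1.250000=0.0000
k=2 src: inc=-1.250000, refl=-1.250000·0.500000=-0.6250; V=1.250000+-1.250000+-0.625000=-0.6250
k=3 load: inc=-0.625000, refl=-0.625000·-1.000000=0.6250; V=0.000000+-0.625000+0.625000=0.0000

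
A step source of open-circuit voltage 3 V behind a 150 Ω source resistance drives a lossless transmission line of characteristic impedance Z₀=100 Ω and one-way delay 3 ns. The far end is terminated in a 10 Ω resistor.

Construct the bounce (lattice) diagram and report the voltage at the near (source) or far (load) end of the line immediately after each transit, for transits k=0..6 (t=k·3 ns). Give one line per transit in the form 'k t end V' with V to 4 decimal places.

0 0 source 1.2000
1 3 load 0.2182
2 6 source 0.0218
3 9 load 0.1825
4 12 source 0.2146
5 15 load 0.1883
6 18 source 0.1831

Γ_L=-0.818182, Γ_S=0.200000; launch V₁=3·100/250=1.200000
k=0 src: V=1.2000
k=1 load: inc=1.200000, refl=1.200000·-0.818182=-0.9818; V=0.000000+1.200000+-0.981818=0.2182
k=2 src: inc=-0.981818, refl=-0.981818·0.200000=-0.1964; V=1.200000+-0.981818+-0.196364=0.0218
k=3 load: inc=-0.196364, refl=-0.196364·-0.818182=0.1607; V=0.218182+-0.196364+0.160661=0.1825
k=4 src: inc=0.160661, refl=0.160661·0.200000=0.0321; V=0.021818+0.160661+0.032132=0.2146
k=5 load: inc=0.032132, refl=0.032132·-0.818182=-0.0263; V=0.182479+0.032132+-0.026290=0.1883
k=6 src: inc=-0.026290, refl=-0.026290·0.200000=-0.0053; V=0.214612+-0.026290+-0.005258=0.1831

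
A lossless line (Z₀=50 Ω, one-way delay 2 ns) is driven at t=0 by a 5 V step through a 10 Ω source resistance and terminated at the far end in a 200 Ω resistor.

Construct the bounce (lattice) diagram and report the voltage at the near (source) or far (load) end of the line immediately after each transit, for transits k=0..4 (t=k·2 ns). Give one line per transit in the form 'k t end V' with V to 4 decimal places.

Γ_L=0.600000, Γ_S=-0.666667; launch V₁=5·50/60=4.166667
k=0 src: V=4.1667
k=1 load: inc=4.166667, refl=4.166667·0.600000=2.5000; V=0.000000+4.166667+2.500000=6.6667
k=2 src: inc=2.500000, refl=2.500000·-0.666667=-1.6667; V=4.166667+2.500000+-1.666667=5.0000
k=3 load: inc=-1.666667, refl=-1.666667·0.600000=-1.0000; V=6.666667+-1.666667+-1.000000=4.0000
k=4 src: inc=-1.000000, refl=-1.000000·-0.666667=0.6667; V=5.000000+-1.000000+0.666667=4.6667

0 0 source 4.1667
1 2 load 6.6667
2 4 source 5.0000
3 6 load 4.0000
4 8 source 4.6667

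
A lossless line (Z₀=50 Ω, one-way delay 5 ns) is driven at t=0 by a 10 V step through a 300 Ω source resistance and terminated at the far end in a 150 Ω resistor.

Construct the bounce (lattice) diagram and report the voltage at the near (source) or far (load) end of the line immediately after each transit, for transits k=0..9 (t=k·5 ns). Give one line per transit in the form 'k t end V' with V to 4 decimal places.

Γ_L=0.500000, Γ_S=0.714286; launch V₁=10·50/350=1.428571
k=0 src: V=1.4286
k=1 load: inc=1.428571, refl=1.428571·0.500000=0.7143; V=0.000000+1.428571+0.714286=2.1429
k=2 src: inc=0.714286, refl=0.714286·0.714286=0.5102; V=1.428571+0.714286+0.510204=2.6531
k=3 load: inc=0.510204, refl=0.510204·0.500000=0.2551; V=2.142857+0.510204+0.255102=2.9082
k=4 src: inc=0.255102, refl=0.255102·0.714286=0.1822; V=2.653061+0.255102+0.182216=3.0904
k=5 load: inc=0.182216, refl=0.182216·0.500000=0.0911; V=2.908163+0.182216+0.091108=3.1815
k=6 src: inc=0.091108, refl=0.091108·0.714286=0.0651; V=3.090379+0.091108+0.065077=3.2466
k=7 load: inc=0.065077, refl=0.065077·0.500000=0.0325; V=3.181487+0.065077+0.032539=3.2791
k=8 src: inc=0.032539, refl=0.032539·0.714286=0.0232; V=3.246564+0.032539+0.023242=3.3023
k=9 load: inc=0.023242, refl=0.023242·0.500000=0.0116; V=3.279102+0.023242+0.011621=3.3140

0 0 source 1.4286
1 5 load 2.1429
2 10 source 2.6531
3 15 load 2.9082
4 20 source 3.0904
5 25 load 3.1815
6 30 source 3.2466
7 35 load 3.2791
8 40 source 3.3023
9 45 load 3.3140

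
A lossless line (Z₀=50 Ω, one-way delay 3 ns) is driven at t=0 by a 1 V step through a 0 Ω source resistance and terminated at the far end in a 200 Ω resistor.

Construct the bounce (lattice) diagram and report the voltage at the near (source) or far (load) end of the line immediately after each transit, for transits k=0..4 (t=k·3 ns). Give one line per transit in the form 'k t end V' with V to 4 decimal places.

Γ_L=0.600000, Γ_S=-1.000000; launch V₁=1·50/50=1.000000
k=0 src: V=1.0000
k=1 load: inc=1.000000, refl=1.000000·0.600000=0.6000; V=0.000000+1.000000+0.600000=1.6000
k=2 src: inc=0.600000, refl=0.600000·-1.000000=-0.6000; V=1.000000+0.600000+-0.600000=1.0000
k=3 load: inc=-0.600000, refl=-0.600000·0.600000=-0.3600; V=1.600000+-0.600000+-0.360000=0.6400
k=4 src: inc=-0.360000, refl=-0.360000·-1.000000=0.3600; V=1.000000+-0.360000+0.360000=1.0000

0 0 source 1.0000
1 3 load 1.6000
2 6 source 1.0000
3 9 load 0.6400
4 12 source 1.0000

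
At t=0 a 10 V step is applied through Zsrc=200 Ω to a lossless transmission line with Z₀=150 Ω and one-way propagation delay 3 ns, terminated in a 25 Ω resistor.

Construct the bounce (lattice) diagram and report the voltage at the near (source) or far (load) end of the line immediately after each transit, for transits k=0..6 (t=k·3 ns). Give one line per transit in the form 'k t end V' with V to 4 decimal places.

0 0 source 4.2857
1 3 load 1.2245
2 6 source 0.7872
3 9 load 1.0995
4 12 source 1.1442
5 15 load 1.1123
6 18 source 1.1077

Γ_L=-0.714286, Γ_S=0.142857; launch V₁=10·150/350=4.285714
k=0 src: V=4.2857
k=1 load: inc=4.285714, refl=4.285714·-0.714286=-3.0612; V=0.000000+4.285714+-3.061224=1.2245
k=2 src: inc=-3.061224, refl=-3.061224·0.142857=-0.4373; V=4.285714+-3.061224+-0.437318=0.7872
k=3 load: inc=-0.437318, refl=-0.437318·-0.714286=0.3124; V=1.224490+-0.437318+0.312370=1.0995
k=4 src: inc=0.312370, refl=0.312370·0.142857=0.0446; V=0.787172+0.312370+0.044624=1.1442
k=5 load: inc=0.044624, refl=0.044624·-0.714286=-0.0319; V=1.099542+0.044624+-0.031874=1.1123
k=6 src: inc=-0.031874, refl=-0.031874·0.142857=-0.0046; V=1.144166+-0.031874+-0.004553=1.1077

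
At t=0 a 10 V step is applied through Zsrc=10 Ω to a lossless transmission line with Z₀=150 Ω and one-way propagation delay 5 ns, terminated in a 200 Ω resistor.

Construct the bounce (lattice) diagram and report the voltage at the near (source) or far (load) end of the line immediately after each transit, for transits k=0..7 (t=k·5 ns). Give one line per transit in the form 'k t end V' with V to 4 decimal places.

0 0 source 9.3750
1 5 load 10.7143
2 10 source 9.5424
3 15 load 9.3750
4 20 source 9.5215
5 25 load 9.5424
6 30 source 9.5241
7 35 load 9.5215

Γ_L=0.142857, Γ_S=-0.875000; launch V₁=10·150/160=9.375000
k=0 src: V=9.3750
k=1 load: inc=9.375000, refl=9.375000·0.142857=1.3393; V=0.000000+9.375000+1.339286=10.7143
k=2 src: inc=1.339286, refl=1.339286·-0.875000=-1.1719; V=9.375000+1.339286+-1.171875=9.5424
k=3 load: inc=-1.171875, refl=-1.171875·0.142857=-0.1674; V=10.714286+-1.171875+-0.167411=9.3750
k=4 src: inc=-0.167411, refl=-0.167411·-0.875000=0.1465; V=9.542411+-0.167411+0.146484=9.5215
k=5 load: inc=0.146484, refl=0.146484·0.142857=0.0209; V=9.375000+0.146484+0.020926=9.5424
k=6 src: inc=0.020926, refl=0.020926·-0.875000=-0.0183; V=9.521484+0.020926+-0.018311=9.5241
k=7 load: inc=-0.018311, refl=-0.018311·0.142857=-0.0026; V=9.542411+-0.018311+-0.002616=9.5215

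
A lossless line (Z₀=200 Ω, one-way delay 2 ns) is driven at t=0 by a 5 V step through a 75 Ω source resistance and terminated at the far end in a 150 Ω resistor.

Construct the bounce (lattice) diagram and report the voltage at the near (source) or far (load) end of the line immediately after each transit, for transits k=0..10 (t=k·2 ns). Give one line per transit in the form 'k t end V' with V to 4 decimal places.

Γ_L=-0.142857, Γ_S=-0.454545; launch V₁=5·200/275=3.636364
k=0 src: V=3.6364
k=1 load: inc=3.636364, refl=3.636364·-0.142857=-0.5195; V=0.000000+3.636364+-0.519481=3.1169
k=2 src: inc=-0.519481, refl=-0.519481·-0.454545=0.2361; V=3.636364+-0.519481+0.236128=3.3530
k=3 load: inc=0.236128, refl=0.236128·-0.142857=-0.0337; V=3.116883+0.236128+-0.033733=3.3193
k=4 src: inc=-0.033733, refl=-0.033733·-0.454545=0.0153; V=3.353011+-0.033733+0.015333=3.3346
k=5 load: inc=0.015333, refl=0.015333·-0.142857=-0.0022; V=3.319278+0.015333+-0.002190=3.3324
k=6 src: inc=-0.002190, refl=-0.002190·-0.454545=0.0010; V=3.334611+-0.002190+0.000996=3.3334
k=7 load: inc=0.000996, refl=0.000996·-0.142857=-0.0001; V=3.332421+0.000996+-0.000142=3.3333
k=8 src: inc=-0.000142, refl=-0.000142·-0.454545=0.0001; V=3.333416+-0.000142+0.000065=3.3333
k=9 load: inc=0.000065, refl=0.000065·-0.142857=-0.0000; V=3.333274+0.000065+-0.000009=3.3333
k=10 src: inc=-0.000009, refl=-0.000009·-0.454545=0.0000; V=3.333339+-0.000009+0.000004=3.3333

0 0 source 3.6364
1 2 load 3.1169
2 4 source 3.3530
3 6 load 3.3193
4 8 source 3.3346
5 10 load 3.3324
6 12 source 3.3334
7 14 load 3.3333
8 16 source 3.3333
9 18 load 3.3333
10 20 source 3.3333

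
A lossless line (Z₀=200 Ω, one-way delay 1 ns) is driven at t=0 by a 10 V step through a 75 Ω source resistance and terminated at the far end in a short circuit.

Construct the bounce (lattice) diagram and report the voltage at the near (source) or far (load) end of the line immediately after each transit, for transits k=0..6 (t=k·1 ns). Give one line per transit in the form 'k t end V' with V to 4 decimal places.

0 0 source 7.2727
1 1 load 0.0000
2 2 source 3.3058
3 3 load 0.0000
4 4 source 1.5026
5 5 load 0.0000
6 6 source 0.6830

Γ_L=-1.000000, Γ_S=-0.454545; launch V₁=10·200/275=7.272727
k=0 src: V=7.2727
k=1 load: inc=7.272727, refl=7.272727·-1.000000=-7.2727; V=0.000000+7.272727+-7.272727=0.0000
k=2 src: inc=-7.272727, refl=-7.272727·-0.454545=3.3058; V=7.272727+-7.272727+3.305785=3.3058
k=3 load: inc=3.305785, refl=3.305785·-1.000000=-3.3058; V=0.000000+3.305785+-3.305785=0.0000
k=4 src: inc=-3.305785, refl=-3.305785·-0.454545=1.5026; V=3.305785+-3.305785+1.502630=1.5026
k=5 load: inc=1.502630, refl=1.502630·-1.000000=-1.5026; V=0.000000+1.502630+-1.502630=0.0000
k=6 src: inc=-1.502630, refl=-1.502630·-0.454545=0.6830; V=1.502630+-1.502630+0.683013=0.6830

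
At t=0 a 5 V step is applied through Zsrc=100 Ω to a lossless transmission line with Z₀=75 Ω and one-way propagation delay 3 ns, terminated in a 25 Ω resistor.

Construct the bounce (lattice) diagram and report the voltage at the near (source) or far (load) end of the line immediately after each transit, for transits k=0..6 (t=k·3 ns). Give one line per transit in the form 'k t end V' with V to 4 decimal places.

Γ_L=-0.500000, Γ_S=0.142857; launch V₁=5·75/175=2.142857
k=0 src: V=2.1429
k=1 load: inc=2.142857, refl=2.142857·-0.500000=-1.0714; V=0.000000+2.142857+-1.071429=1.0714
k=2 src: inc=-1.071429, refl=-1.071429·0.142857=-0.1531; V=2.142857+-1.071429+-0.153061=0.9184
k=3 load: inc=-0.153061, refl=-0.153061·-0.500000=0.0765; V=1.071429+-0.153061+0.076531=0.9949
k=4 src: inc=0.076531, refl=0.076531·0.142857=0.0109; V=0.918367+0.076531+0.010933=1.0058
k=5 load: inc=0.010933, refl=0.010933·-0.500000=-0.0055; V=0.994898+0.010933+-0.005466=1.0004
k=6 src: inc=-0.005466, refl=-0.005466·0.142857=-0.0008; V=1.005831+-0.005466+-0.000781=0.9996

0 0 source 2.1429
1 3 load 1.0714
2 6 source 0.9184
3 9 load 0.9949
4 12 source 1.0058
5 15 load 1.0004
6 18 source 0.9996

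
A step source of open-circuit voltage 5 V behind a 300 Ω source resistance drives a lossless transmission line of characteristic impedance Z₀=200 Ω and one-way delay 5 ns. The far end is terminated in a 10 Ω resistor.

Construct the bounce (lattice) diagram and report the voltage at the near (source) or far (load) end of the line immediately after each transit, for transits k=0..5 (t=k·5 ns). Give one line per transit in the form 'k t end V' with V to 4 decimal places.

0 0 source 2.0000
1 5 load 0.1905
2 10 source -0.1714
3 15 load 0.1560
4 20 source 0.2215
5 25 load 0.1622

Γ_L=-0.904762, Γ_S=0.200000; launch V₁=5·200/500=2.000000
k=0 src: V=2.0000
k=1 load: inc=2.000000, refl=2.000000·-0.904762=-1.8095; V=0.000000+2.000000+-1.809524=0.1905
k=2 src: inc=-1.809524, refl=-1.809524·0.200000=-0.3619; V=2.000000+-1.809524+-0.361905=-0.1714
k=3 load: inc=-0.361905, refl=-0.361905·-0.904762=0.3274; V=0.190476+-0.361905+0.327438=0.1560
k=4 src: inc=0.327438, refl=0.327438·0.200000=0.0655; V=-0.171429+0.327438+0.065488=0.2215
k=5 load: inc=0.065488, refl=0.065488·-0.904762=-0.0593; V=0.156009+0.065488+-0.059251=0.1622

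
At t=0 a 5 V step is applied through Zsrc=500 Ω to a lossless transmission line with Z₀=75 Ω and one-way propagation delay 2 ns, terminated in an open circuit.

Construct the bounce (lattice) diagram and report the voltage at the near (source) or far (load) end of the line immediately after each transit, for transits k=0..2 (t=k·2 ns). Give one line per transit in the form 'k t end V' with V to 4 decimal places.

Γ_L=1.000000, Γ_S=0.739130; launch V₁=5·75/575=0.652174
k=0 src: V=0.6522
k=1 load: inc=0.652174, refl=0.652174·1.000000=0.6522; V=0.000000+0.652174+0.652174=1.3043
k=2 src: inc=0.652174, refl=0.652174·0.739130=0.4820; V=0.652174+0.652174+0.482042=1.7864

0 0 source 0.6522
1 2 load 1.3043
2 4 source 1.7864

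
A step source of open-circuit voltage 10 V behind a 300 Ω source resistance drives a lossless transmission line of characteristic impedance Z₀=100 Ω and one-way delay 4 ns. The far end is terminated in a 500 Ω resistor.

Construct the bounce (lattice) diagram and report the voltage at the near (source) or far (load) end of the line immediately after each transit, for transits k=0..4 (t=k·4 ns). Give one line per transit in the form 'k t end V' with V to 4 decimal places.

0 0 source 2.5000
1 4 load 4.1667
2 8 source 5.0000
3 12 load 5.5556
4 16 source 5.8333

Γ_L=0.666667, Γ_S=0.500000; launch V₁=10·100/400=2.500000
k=0 src: V=2.5000
k=1 load: inc=2.500000, refl=2.500000·0.666667=1.6667; V=0.000000+2.500000+1.666667=4.1667
k=2 src: inc=1.666667, refl=1.666667·0.500000=0.8333; V=2.500000+1.666667+0.833333=5.0000
k=3 load: inc=0.833333, refl=0.833333·0.666667=0.5556; V=4.166667+0.833333+0.555556=5.5556
k=4 src: inc=0.555556, refl=0.555556·0.500000=0.2778; V=5.000000+0.555556+0.277778=5.8333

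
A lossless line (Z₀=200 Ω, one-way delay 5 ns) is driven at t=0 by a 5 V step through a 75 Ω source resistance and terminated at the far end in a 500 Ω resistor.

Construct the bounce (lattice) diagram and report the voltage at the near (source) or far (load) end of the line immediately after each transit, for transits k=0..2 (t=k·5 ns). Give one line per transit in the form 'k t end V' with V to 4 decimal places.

Γ_L=0.428571, Γ_S=-0.454545; launch V₁=5·200/275=3.636364
k=0 src: V=3.6364
k=1 load: inc=3.636364, refl=3.636364·0.428571=1.5584; V=0.000000+3.636364+1.558442=5.1948
k=2 src: inc=1.558442, refl=1.558442·-0.454545=-0.7084; V=3.636364+1.558442+-0.708383=4.4864

0 0 source 3.6364
1 5 load 5.1948
2 10 source 4.4864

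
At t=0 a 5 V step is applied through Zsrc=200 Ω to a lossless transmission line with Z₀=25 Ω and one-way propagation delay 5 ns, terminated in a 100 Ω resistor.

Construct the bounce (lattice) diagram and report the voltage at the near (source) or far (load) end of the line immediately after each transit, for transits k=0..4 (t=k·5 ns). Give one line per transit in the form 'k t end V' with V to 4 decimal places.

0 0 source 0.5556
1 5 load 0.8889
2 10 source 1.1481
3 15 load 1.3037
4 20 source 1.4247

Γ_L=0.600000, Γ_S=0.777778; launch V₁=5·25/225=0.555556
k=0 src: V=0.5556
k=1 load: inc=0.555556, refl=0.555556·0.600000=0.3333; V=0.000000+0.555556+0.333333=0.8889
k=2 src: inc=0.333333, refl=0.333333·0.777778=0.2593; V=0.555556+0.333333+0.259259=1.1481
k=3 load: inc=0.259259, refl=0.259259·0.600000=0.1556; V=0.888889+0.259259+0.155556=1.3037
k=4 src: inc=0.155556, refl=0.155556·0.777778=0.1210; V=1.148148+0.155556+0.120988=1.4247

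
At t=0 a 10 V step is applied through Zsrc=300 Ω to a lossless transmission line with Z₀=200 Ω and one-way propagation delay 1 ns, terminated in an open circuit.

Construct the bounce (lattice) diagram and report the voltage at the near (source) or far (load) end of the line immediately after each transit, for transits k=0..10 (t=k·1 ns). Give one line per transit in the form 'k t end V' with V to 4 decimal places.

0 0 source 4.0000
1 1 load 8.0000
2 2 source 8.8000
3 3 load 9.6000
4 4 source 9.7600
5 5 load 9.9200
6 6 source 9.9520
7 7 load 9.9840
8 8 source 9.9904
9 9 load 9.9968
10 10 source 9.9981

Γ_L=1.000000, Γ_S=0.200000; launch V₁=10·200/500=4.000000
k=0 src: V=4.0000
k=1 load: inc=4.000000, refl=4.000000·1.000000=4.0000; V=0.000000+4.000000+4.000000=8.0000
k=2 src: inc=4.000000, refl=4.000000·0.200000=0.8000; V=4.000000+4.000000+0.800000=8.8000
k=3 load: inc=0.800000, refl=0.800000·1.000000=0.8000; V=8.000000+0.800000+0.800000=9.6000
k=4 src: inc=0.800000, refl=0.800000·0.200000=0.1600; V=8.800000+0.800000+0.160000=9.7600
k=5 load: inc=0.160000, refl=0.160000·1.000000=0.1600; V=9.600000+0.160000+0.160000=9.9200
k=6 src: inc=0.160000, refl=0.160000·0.200000=0.0320; V=9.760000+0.160000+0.032000=9.9520
k=7 load: inc=0.032000, refl=0.032000·1.000000=0.0320; V=9.920000+0.032000+0.032000=9.9840
k=8 src: inc=0.032000, refl=0.032000·0.200000=0.0064; V=9.952000+0.032000+0.006400=9.9904
k=9 load: inc=0.006400, refl=0.006400·1.000000=0.0064; V=9.984000+0.006400+0.006400=9.9968
k=10 src: inc=0.006400, refl=0.006400·0.200000=0.0013; V=9.990400+0.006400+0.001280=9.9981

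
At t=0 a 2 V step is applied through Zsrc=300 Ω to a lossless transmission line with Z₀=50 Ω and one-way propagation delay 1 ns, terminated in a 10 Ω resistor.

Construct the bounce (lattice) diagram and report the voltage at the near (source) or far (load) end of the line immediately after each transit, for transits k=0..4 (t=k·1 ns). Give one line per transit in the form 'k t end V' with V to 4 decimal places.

0 0 source 0.2857
1 1 load 0.0952
2 2 source -0.0408
3 3 load 0.0499
4 4 source 0.1147

Γ_L=-0.666667, Γ_S=0.714286; launch V₁=2·50/350=0.285714
k=0 src: V=0.2857
k=1 load: inc=0.285714, refl=0.285714·-0.666667=-0.1905; V=0.000000+0.285714+-0.190476=0.0952
k=2 src: inc=-0.190476, refl=-0.190476·0.714286=-0.1361; V=0.285714+-0.190476+-0.136054=-0.0408
k=3 load: inc=-0.136054, refl=-0.136054·-0.666667=0.0907; V=0.095238+-0.136054+0.090703=0.0499
k=4 src: inc=0.090703, refl=0.090703·0.714286=0.0648; V=-0.040816+0.090703+0.064788=0.1147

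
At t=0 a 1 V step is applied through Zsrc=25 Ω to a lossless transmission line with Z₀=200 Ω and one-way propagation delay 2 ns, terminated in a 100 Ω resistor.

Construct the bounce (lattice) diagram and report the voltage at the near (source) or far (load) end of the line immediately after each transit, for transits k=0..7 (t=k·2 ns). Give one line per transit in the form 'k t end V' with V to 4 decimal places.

0 0 source 0.8889
1 2 load 0.5926
2 4 source 0.8230
3 6 load 0.7462
4 8 source 0.8060
5 10 load 0.7861
6 12 source 0.8015
7 14 load 0.7964

Γ_L=-0.333333, Γ_S=-0.777778; launch V₁=1·200/225=0.888889
k=0 src: V=0.8889
k=1 load: inc=0.888889, refl=0.888889·-0.333333=-0.2963; V=0.000000+0.888889+-0.296296=0.5926
k=2 src: inc=-0.296296, refl=-0.296296·-0.777778=0.2305; V=0.888889+-0.296296+0.230453=0.8230
k=3 load: inc=0.230453, refl=0.230453·-0.333333=-0.0768; V=0.592593+0.230453+-0.076818=0.7462
k=4 src: inc=-0.076818, refl=-0.076818·-0.777778=0.0597; V=0.823045+-0.076818+0.059747=0.8060
k=5 load: inc=0.059747, refl=0.059747·-0.333333=-0.0199; V=0.746228+0.059747+-0.019916=0.7861
k=6 src: inc=-0.019916, refl=-0.019916·-0.777778=0.0155; V=0.805975+-0.019916+0.015490=0.8015
k=7 load: inc=0.015490, refl=0.015490·-0.333333=-0.0052; V=0.786059+0.015490+-0.005163=0.7964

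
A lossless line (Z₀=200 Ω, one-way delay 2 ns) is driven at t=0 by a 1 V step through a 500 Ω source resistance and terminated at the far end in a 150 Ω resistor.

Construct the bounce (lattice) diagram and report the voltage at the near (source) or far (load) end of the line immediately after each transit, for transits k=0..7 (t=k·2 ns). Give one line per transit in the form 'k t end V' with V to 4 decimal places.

Γ_L=-0.142857, Γ_S=0.428571; launch V₁=1·200/700=0.285714
k=0 src: V=0.2857
k=1 load: inc=0.285714, refl=0.285714·-0.142857=-0.0408; V=0.000000+0.285714+-0.040816=0.2449
k=2 src: inc=-0.040816, refl=-0.040816·0.428571=-0.0175; V=0.285714+-0.040816+-0.017493=0.2274
k=3 load: inc=-0.017493, refl=-0.017493·-0.142857=0.0025; V=0.244898+-0.017493+0.002499=0.2299
k=4 src: inc=0.002499, refl=0.002499·0.428571=0.0011; V=0.227405+0.002499+0.001071=0.2310
k=5 load: inc=0.001071, refl=0.001071·-0.142857=-0.0002; V=0.229904+0.001071+-0.000153=0.2308
k=6 src: inc=-0.000153, refl=-0.000153·0.428571=-0.0001; V=0.230975+-0.000153+-0.000066=0.2308
k=7 load: inc=-0.000066, refl=-0.000066·-0.142857=0.0000; V=0.230822+-0.000066+0.000009=0.2308

0 0 source 0.2857
1 2 load 0.2449
2 4 source 0.2274
3 6 load 0.2299
4 8 source 0.2310
5 10 load 0.2308
6 12 source 0.2308
7 14 load 0.2308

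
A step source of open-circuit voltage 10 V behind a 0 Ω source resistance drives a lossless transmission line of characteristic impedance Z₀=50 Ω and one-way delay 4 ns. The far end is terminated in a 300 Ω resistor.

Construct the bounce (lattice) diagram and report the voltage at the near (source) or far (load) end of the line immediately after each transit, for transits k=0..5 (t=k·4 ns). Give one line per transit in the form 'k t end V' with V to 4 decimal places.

Γ_L=0.714286, Γ_S=-1.000000; launch V₁=10·50/50=10.000000
k=0 src: V=10.0000
k=1 load: inc=10.000000, refl=10.000000·0.714286=7.1429; V=0.000000+10.000000+7.142857=17.1429
k=2 src: inc=7.142857, refl=7.142857·-1.000000=-7.1429; V=10.000000+7.142857+-7.142857=10.0000
k=3 load: inc=-7.142857, refl=-7.142857·0.714286=-5.1020; V=17.142857+-7.142857+-5.102041=4.8980
k=4 src: inc=-5.102041, refl=-5.102041·-1.000000=5.1020; V=10.000000+-5.102041+5.102041=10.0000
k=5 load: inc=5.102041, refl=5.102041·0.714286=3.6443; V=4.897959+5.102041+3.644315=13.6443

0 0 source 10.0000
1 4 load 17.1429
2 8 source 10.0000
3 12 load 4.8980
4 16 source 10.0000
5 20 load 13.6443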